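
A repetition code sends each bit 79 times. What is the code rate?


Rate = k/n = 1/79

1/79


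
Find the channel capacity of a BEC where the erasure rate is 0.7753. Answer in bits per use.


C = 1 - epsilon = 1 - 0.7753 = 0.2247

0.2247 bits


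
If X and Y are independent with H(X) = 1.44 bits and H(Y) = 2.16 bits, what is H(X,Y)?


For independent variables, H(X,Y) = H(X) + H(Y) = 1.44 + 2.16 = 3.6

3.6 bits


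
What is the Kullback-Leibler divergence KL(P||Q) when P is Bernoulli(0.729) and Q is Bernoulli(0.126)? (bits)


KL = p*log2(p/q) + (1-p)*log2((1-p)/(1-q)) = 0.729*log2(0.729/0.126) + 0.271*log2(0.271/0.874) = 1.3884

1.3884 bits


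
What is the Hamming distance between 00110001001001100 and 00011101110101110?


Count differing positions: . . ^ . ^ ^ . . ^ ^ ^ ^ . . . ^ . = 8 differences

8


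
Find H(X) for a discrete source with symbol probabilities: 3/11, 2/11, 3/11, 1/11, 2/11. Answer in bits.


H = -sum(p_i * log2(p_i)). Terms: -(3/11)*log2(3/11) = 0.511219; -(2/11)*log2(2/11) = 0.447169; -(3/11)*log2(3/11) = 0.511219; -(1/11)*log2(1/11) = 0.314494; -(2/11)*log2(2/11) = 0.447169. H = 0.511219 + 0.447169 + 0.511219 + 0.314494 + 0.447169 = 2.2313

2.2313 bits


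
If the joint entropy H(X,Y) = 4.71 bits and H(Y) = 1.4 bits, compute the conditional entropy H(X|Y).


H(X|Y) = H(X,Y) - H(Y) = 4.71 - 1.4 = 3.31

3.31 bits


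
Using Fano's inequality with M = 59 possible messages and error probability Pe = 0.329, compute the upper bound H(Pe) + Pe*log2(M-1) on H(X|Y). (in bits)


H(Pe) = -Pe*log2(Pe) - (1-Pe)*log2(1-Pe) = -0.329*log2(0.329) - 0.671*log2(0.671) = 0.527664 + 0.386238 = 0.9139. Pe*log2(M-1) = 0.329*log2(58) = 1.927276. Bound = H(Pe) + Pe*log2(M-1) = 0.527664 + 0.386238 + 1.927276 = 2.8412

2.8412 bits


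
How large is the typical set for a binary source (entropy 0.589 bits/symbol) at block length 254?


log2|A_typical| = nH = 254 * 0.589 = 149.606, so |A_typical| ~ 2^149.606 = 1.086e+45

1.086e+45


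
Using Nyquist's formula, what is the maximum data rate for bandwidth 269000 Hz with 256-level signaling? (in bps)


Rate = 2 * B * log2(M) = 2 * 269000 * 8.0 = 4304000.0

4304000.0 bps


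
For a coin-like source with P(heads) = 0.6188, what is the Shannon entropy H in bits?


H = -p*log2(p) - (1-p)*log2(1-p). -0.6188*log2(0.6188) = 0.428491; -0.3812*log2(0.3812) = 0.530394. H = 0.428491 + 0.530394 = 0.9589

0.9589 bits


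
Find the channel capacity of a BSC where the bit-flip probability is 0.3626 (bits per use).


H(p) = -p*log2(p) - (1-p)*log2(1-p) = -0.3626*log2(0.3626) - 0.6374*log2(0.6374) = 0.530683 + 0.414137 = 0.9448. C = 1 - H(p) = 1 - 0.9448 = 0.0552

0.0552 bits


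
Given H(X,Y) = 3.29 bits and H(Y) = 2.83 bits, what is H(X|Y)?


H(X|Y) = H(X,Y) - H(Y) = 3.29 - 2.83 = 0.46

0.46 bits


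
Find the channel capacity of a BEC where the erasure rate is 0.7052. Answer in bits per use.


C = 1 - epsilon = 1 - 0.7052 = 0.2948

0.2948 bits


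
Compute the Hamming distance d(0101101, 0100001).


Count differing positions: . . . ^ ^ . . = 2 differences

2


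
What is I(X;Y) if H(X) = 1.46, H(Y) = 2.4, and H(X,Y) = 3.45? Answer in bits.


I(X;Y) = H(X) + H(Y) - H(X,Y) = 1.46 + 2.4 - 3.45 = 0.41

0.41 bits


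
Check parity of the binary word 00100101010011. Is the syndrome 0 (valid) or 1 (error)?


Syndrome = XOR of all bits = 0 XOR 0 XOR 1 XOR 0 XOR 0 XOR 1 XOR 0 XOR 1 XOR 0 XOR 1 XOR 0 XOR 0 XOR 1 XOR 1 = 0

0


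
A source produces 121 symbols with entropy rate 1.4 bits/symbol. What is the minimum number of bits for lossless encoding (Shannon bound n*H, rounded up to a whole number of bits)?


Minimum bits >= n * H = 121 * 1.4 = 169.4, rounded up to a whole number of bits = 170

170 bits


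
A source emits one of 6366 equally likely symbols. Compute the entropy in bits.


H = log2(n) = log2(6366) = 12.6362

12.6362 bits


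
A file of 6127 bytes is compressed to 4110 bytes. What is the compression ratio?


Ratio = original / compressed = 6127 / 4110 = 1.4908

1.4908


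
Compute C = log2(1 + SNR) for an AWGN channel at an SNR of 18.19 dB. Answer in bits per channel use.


SNR_linear = 10^(18.19/10) = 65.9174; C = log2(1 + SNR_linear) = log2(1 + 65.9174) = 6.0643

6.0643 bits/channel use


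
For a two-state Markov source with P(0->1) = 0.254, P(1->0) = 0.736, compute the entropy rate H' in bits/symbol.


Stationary distribution: pi_0 = p10/(p01+p10) = 0.7434, pi_1 = 0.2566. Entropy rate H' = pi_0*H(p01) + pi_1*H(p10) = 0.7434*0.8176 + 0.2566*0.8327 = 0.8214

0.8214 bits/symbol


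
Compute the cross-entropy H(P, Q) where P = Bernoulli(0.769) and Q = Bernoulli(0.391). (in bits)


H(P,Q) = -p*log2(q) - (1-p)*log2(1-q). -0.769*log2(0.391) = 1.041810; -0.231*log2(0.609) = 0.165277. H(P,Q) = 1.041810 + 0.165277 = 1.2071

1.2071 bits


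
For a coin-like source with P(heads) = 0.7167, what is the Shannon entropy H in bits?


H = -p*log2(p) - (1-p)*log2(1-p). -0.7167*log2(0.7167) = 0.344416; -0.2833*log2(0.2833) = 0.515492. H = 0.344416 + 0.515492 = 0.8599

0.8599 bits


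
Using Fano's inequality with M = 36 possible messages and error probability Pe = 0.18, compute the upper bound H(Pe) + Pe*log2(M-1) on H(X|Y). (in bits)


H(Pe) = -Pe*log2(Pe) - (1-Pe)*log2(1-Pe) = -0.18*log2(0.18) - 0.82*log2(0.82) = 0.445308 + 0.234769 = 0.6801. Pe*log2(M-1) = 0.18*log2(35) = 0.923271. Bound = H(Pe) + Pe*log2(M-1) = 0.445308 + 0.234769 + 0.923271 = 1.6033

1.6033 bits


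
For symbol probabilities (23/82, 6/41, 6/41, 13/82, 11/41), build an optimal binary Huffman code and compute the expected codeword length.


Huffman construction (repeatedly merge the two least-probable nodes; each merge adds 1 bit to every symbol beneath it): 6/41 + 6/41 = 12/41; 13/82 + 11/41 = 35/82; 23/82 + 12/41 = 47/82; 35/82 + 47/82 = 1. Resulting codeword lengths (in the order the probabilities were given): (2, 3, 3, 2, 2). L_avg = sum(p_i * l_i) = 23/82*2 + 6/41*3 + 6/41*3 + 13/82*2 + 11/41*2 = 94/41 = 2.2927

2.2927 bits


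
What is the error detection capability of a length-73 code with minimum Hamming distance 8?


Detection capability = d_min - 1 = 8 - 1 = 7

7 errors


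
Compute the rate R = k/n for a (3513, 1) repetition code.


Rate = k/n = 1/3513

1/3513


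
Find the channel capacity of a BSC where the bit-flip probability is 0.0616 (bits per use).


H(p) = -p*log2(p) - (1-p)*log2(1-p) = -0.0616*log2(0.0616) - 0.9384*log2(0.9384) = 0.247689 + 0.086075 = 0.3338. C = 1 - H(p) = 1 - 0.3338 = 0.6662

0.6662 bits


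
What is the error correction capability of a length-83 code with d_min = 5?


Correction capability = floor((d-1)/2) = floor((5-1)/2) = 2

2 errors


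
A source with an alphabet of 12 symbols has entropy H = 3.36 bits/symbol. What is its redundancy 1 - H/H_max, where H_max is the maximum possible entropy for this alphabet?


H_max = log2(K) = log2(12) = 3.585 bits/symbol. Redundancy = 1 - H/H_max = 1 - 3.36/3.585 = 1 - 0.9372 = 0.0628

0.0628


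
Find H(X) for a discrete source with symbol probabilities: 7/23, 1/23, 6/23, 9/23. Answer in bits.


H = -sum(p_i * log2(p_i)). Terms: -(7/23)*log2(7/23) = 0.522324; -(1/23)*log2(1/23) = 0.196677; -(6/23)*log2(6/23) = 0.505722; -(9/23)*log2(9/23) = 0.529684. H = 0.522324 + 0.196677 + 0.505722 + 0.529684 = 1.7544

1.7544 bits


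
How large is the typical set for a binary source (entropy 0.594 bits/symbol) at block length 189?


log2|A_typical| = nH = 189 * 0.594 = 112.266, so |A_typical| ~ 2^112.266 = 6.244e+33

6.244e+33


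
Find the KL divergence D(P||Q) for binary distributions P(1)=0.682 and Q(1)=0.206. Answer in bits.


KL = p*log2(p/q) + (1-p)*log2((1-p)/(1-q)) = 0.682*log2(0.682/0.206) + 0.318*log2(0.318/0.794) = 0.7581

0.7581 bits


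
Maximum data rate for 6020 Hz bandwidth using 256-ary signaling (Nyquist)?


Rate = 2 * B * log2(M) = 2 * 6020 * 8.0 = 96320.0

96320.0 bps


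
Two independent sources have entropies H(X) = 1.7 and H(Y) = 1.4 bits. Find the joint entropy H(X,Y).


For independent variables, H(X,Y) = H(X) + H(Y) = 1.7 + 1.4 = 3.1

3.1 bits


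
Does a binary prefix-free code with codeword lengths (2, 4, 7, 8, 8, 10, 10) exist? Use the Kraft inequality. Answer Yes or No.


Kraft sum = sum(2^(-l_i)) = 0.3301, need <= 1. Result: satisfied (a binary prefix-free code with these lengths exists)

Yes


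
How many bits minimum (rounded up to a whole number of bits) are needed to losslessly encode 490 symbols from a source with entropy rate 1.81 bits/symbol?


Minimum bits >= n * H = 490 * 1.81 = 886.9, rounded up to a whole number of bits = 887

887 bits


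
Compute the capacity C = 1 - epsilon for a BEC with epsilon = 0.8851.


C = 1 - epsilon = 1 - 0.8851 = 0.1149

0.1149 bits


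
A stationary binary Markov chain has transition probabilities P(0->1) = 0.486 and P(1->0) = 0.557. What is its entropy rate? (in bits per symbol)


Stationary distribution: pi_0 = p10/(p01+p10) = 0.534, pi_1 = 0.466. Entropy rate H' = pi_0*H(p01) + pi_1*H(p10) = 0.534*0.9994 + 0.466*0.9906 = 0.9953

0.9953 bits/symbol


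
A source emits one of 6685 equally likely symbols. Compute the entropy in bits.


H = log2(n) = log2(6685) = 12.7067

12.7067 bits


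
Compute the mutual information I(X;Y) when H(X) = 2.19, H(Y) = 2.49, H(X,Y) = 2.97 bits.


I(X;Y) = H(X) + H(Y) - H(X,Y) = 2.19 + 2.49 - 2.97 = 1.71

1.71 bits


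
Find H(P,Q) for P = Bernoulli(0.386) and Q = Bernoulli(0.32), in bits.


H(P,Q) = -p*log2(q) - (1-p)*log2(1-q). -0.386*log2(0.32) = 0.634528; -0.614*log2(0.68) = 0.341626. H(P,Q) = 0.634528 + 0.341626 = 0.9762

0.9762 bits


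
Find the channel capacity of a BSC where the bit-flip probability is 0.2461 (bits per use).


H(p) = -p*log2(p) - (1-p)*log2(1-p) = -0.2461*log2(0.2461) - 0.7539*log2(0.7539) = 0.497782 + 0.307256 = 0.805. C = 1 - H(p) = 1 - 0.805 = 0.195

0.195 bits


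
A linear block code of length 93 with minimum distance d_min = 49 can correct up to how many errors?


Correction capability = floor((d-1)/2) = floor((49-1)/2) = 24

24 errors


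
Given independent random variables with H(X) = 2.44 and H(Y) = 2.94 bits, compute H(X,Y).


For independent variables, H(X,Y) = H(X) + H(Y) = 2.44 + 2.94 = 5.38

5.38 bits


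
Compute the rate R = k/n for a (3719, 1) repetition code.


Rate = k/n = 1/3719

1/3719


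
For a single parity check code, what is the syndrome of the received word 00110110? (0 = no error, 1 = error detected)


Syndrome = XOR of all bits = 0 XOR 0 XOR 1 XOR 1 XOR 0 XOR 1 XOR 1 XOR 0 = 0

0


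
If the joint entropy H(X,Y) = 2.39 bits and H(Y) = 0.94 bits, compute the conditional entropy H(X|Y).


H(X|Y) = H(X,Y) - H(Y) = 2.39 - 0.94 = 1.45

1.45 bits


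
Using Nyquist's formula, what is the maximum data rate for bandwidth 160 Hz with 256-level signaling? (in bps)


Rate = 2 * B * log2(M) = 2 * 160 * 8.0 = 2560.0

2560.0 bps


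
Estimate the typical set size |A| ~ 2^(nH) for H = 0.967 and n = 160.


log2|A_typical| = nH = 160 * 0.967 = 154.72, so |A_typical| ~ 2^154.72 = 3.761e+46

3.761e+46


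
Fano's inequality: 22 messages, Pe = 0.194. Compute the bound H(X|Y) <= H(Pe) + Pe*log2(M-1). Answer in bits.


H(Pe) = -Pe*log2(Pe) - (1-Pe)*log2(1-Pe) = -0.194*log2(0.194) - 0.806*log2(0.806) = 0.458979 + 0.250785 = 0.7098. Pe*log2(M-1) = 0.194*log2(21) = 0.852110. Bound = H(Pe) + Pe*log2(M-1) = 0.458979 + 0.250785 + 0.852110 = 1.5619

1.5619 bits


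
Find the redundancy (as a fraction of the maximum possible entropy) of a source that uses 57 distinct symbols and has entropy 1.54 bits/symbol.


H_max = log2(K) = log2(57) = 5.8329 bits/symbol. Redundancy = 1 - H/H_max = 1 - 1.54/5.8329 = 1 - 0.264 = 0.736

0.736


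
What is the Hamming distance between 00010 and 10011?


Count differing positions: ^ . . . ^ = 2 differences

2


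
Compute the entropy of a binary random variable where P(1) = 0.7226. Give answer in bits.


H = -p*log2(p) - (1-p)*log2(1-p). -0.7226*log2(0.7226) = 0.338705; -0.2774*log2(0.2774) = 0.513179. H = 0.338705 + 0.513179 = 0.8519

0.8519 bits


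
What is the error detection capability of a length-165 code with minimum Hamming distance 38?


Detection capability = d_min - 1 = 38 - 1 = 37

37 errors


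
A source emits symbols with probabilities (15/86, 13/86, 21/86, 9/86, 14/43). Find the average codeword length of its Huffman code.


Huffman construction (repeatedly merge the two least-probable nodes; each merge adds 1 bit to every symbol beneath it): 9/86 + 13/86 = 11/43; 15/86 + 21/86 = 18/43; 11/43 + 14/43 = 25/43; 18/43 + 25/43 = 1. Resulting codeword lengths (in the order the probabilities were given): (2, 3, 2, 3, 2). L_avg = sum(p_i * l_i) = 15/86*2 + 13/86*3 + 21/86*2 + 9/86*3 + 14/43*2 = 97/43 = 2.2558

2.2558 bits


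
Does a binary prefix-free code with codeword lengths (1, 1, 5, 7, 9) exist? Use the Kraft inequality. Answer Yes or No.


Kraft sum = sum(2^(-l_i)) = 1.041, need <= 1. Result: violated (a binary prefix-free code with these lengths cannot exist)

No


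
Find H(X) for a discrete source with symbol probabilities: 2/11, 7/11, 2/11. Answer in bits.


H = -sum(p_i * log2(p_i)). Terms: -(2/11)*log2(2/11) = 0.447169; -(7/11)*log2(7/11) = 0.414958; -(2/11)*log2(2/11) = 0.447169. H = 0.447169 + 0.414958 + 0.447169 = 1.3093

1.3093 bits


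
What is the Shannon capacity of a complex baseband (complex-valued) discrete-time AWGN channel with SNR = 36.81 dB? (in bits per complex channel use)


SNR_linear = 10^(36.81/10) = 4797.3345; C = log2(1 + SNR_linear) = log2(1 + 4797.3345) = 12.2283

12.2283 bits/channel use


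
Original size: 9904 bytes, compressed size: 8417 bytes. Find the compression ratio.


Ratio = original / compressed = 9904 / 8417 = 1.1767

1.1767


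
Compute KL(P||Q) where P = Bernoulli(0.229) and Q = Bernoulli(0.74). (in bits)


KL = p*log2(p/q) + (1-p)*log2((1-p)/(1-q)) = 0.229*log2(0.229/0.74) + 0.771*log2(0.771/0.26) = 0.8216

0.8216 bits


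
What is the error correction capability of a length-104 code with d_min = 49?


Correction capability = floor((d-1)/2) = floor((49-1)/2) = 24

24 errors


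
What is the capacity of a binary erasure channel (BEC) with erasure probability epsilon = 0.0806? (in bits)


C = 1 - epsilon = 1 - 0.0806 = 0.9194

0.9194 bits


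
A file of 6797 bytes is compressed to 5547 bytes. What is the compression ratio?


Ratio = original / compressed = 6797 / 5547 = 1.2253

1.2253


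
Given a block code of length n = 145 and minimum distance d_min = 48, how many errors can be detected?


Detection capability = d_min - 1 = 48 - 1 = 47

47 errors


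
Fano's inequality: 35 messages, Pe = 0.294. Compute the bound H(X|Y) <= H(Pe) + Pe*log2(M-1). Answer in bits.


H(Pe) = -Pe*log2(Pe) - (1-Pe)*log2(1-Pe) = -0.294*log2(0.294) - 0.706*log2(0.706) = 0.519237 + 0.354595 = 0.8738. Pe*log2(M-1) = 0.294*log2(34) = 1.495714. Bound = H(Pe) + Pe*log2(M-1) = 0.519237 + 0.354595 + 1.495714 = 2.3695

2.3695 bits


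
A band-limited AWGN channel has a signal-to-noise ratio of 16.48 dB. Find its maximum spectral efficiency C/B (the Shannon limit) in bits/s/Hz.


SNR_linear = 10^(16.48/10) = 44.4631; C/B = log2(1 + SNR_linear) = log2(1 + 44.4631) = 5.5066

5.5066 bits/s/Hz


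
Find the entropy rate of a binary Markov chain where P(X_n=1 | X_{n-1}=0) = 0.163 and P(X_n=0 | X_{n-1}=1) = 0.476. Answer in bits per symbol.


Stationary distribution: pi_0 = p10/(p01+p10) = 0.7449, pi_1 = 0.2551. Entropy rate H' = pi_0*H(p01) + pi_1*H(p10) = 0.7449*0.6414 + 0.2551*0.9983 = 0.7325

0.7325 bits/symbol


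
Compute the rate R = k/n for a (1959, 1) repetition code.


Rate = k/n = 1/1959

1/1959


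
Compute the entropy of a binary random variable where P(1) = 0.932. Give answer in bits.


H = -p*log2(p) - (1-p)*log2(1-p). -0.932*log2(0.932) = 0.094689; -0.068*log2(0.068) = 0.263726. H = 0.094689 + 0.263726 = 0.3584

0.3584 bits


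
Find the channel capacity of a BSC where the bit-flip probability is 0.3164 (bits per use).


H(p) = -p*log2(p) - (1-p)*log2(1-p) = -0.3164*log2(0.3164) - 0.6836*log2(0.6836) = 0.525280 + 0.375143 = 0.9004. C = 1 - H(p) = 1 - 0.9004 = 0.0996

0.0996 bits


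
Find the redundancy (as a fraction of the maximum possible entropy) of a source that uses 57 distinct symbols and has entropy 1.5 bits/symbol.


H_max = log2(K) = log2(57) = 5.8329 bits/symbol. Redundancy = 1 - H/H_max = 1 - 1.5/5.8329 = 1 - 0.2572 = 0.7428

0.7428


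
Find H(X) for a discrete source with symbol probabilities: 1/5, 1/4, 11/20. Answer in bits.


H = -sum(p_i * log2(p_i)). Terms: -(1/5)*log2(1/5) = 0.464386; -(1/4)*log2(1/4) = 0.500000; -(11/20)*log2(11/20) = 0.474373. H = 0.464386 + 0.500000 + 0.474373 = 1.4388

1.4388 bits


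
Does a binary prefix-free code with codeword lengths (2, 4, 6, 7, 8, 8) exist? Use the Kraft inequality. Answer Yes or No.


Kraft sum = sum(2^(-l_i)) = 0.3438, need <= 1. Result: satisfied (a binary prefix-free code with these lengths exists)

Yes


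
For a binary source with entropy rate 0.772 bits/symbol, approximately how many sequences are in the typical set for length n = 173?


log2|A_typical| = nH = 173 * 0.772 = 133.556, so |A_typical| ~ 2^133.556 = 1.601e+40

1.601e+40


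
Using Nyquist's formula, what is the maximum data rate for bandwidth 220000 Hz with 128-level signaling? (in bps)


Rate = 2 * B * log2(M) = 2 * 220000 * 7.0 = 3080000.0

3080000.0 bps


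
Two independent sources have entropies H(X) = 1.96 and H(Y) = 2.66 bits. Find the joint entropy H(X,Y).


For independent variables, H(X,Y) = H(X) + H(Y) = 1.96 + 2.66 = 4.62

4.62 bits


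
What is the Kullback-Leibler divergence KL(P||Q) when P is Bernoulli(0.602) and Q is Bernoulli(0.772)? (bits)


KL = p*log2(p/q) + (1-p)*log2((1-p)/(1-q)) = 0.602*log2(0.602/0.772) + 0.398*log2(0.398/0.228) = 0.1039

0.1039 bits


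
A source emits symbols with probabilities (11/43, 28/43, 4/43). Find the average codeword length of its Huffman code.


Huffman construction (repeatedly merge the two least-probable nodes; each merge adds 1 bit to every symbol beneath it): 4/43 + 11/43 = 15/43; 15/43 + 28/43 = 1. Resulting codeword lengths (in the order the probabilities were given): (2, 1, 2). L_avg = sum(p_i * l_i) = 11/43*2 + 28/43*1 + 4/43*2 = 58/43 = 1.3488

1.3488 bits


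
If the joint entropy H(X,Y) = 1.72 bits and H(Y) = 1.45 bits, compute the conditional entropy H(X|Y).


H(X|Y) = H(X,Y) - H(Y) = 1.72 - 1.45 = 0.27

0.27 bits


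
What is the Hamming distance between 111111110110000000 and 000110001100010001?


Count differing positions: ^ ^ ^ . . ^ ^ ^ ^ . ^ . . ^ . . . ^ = 10 differences

10


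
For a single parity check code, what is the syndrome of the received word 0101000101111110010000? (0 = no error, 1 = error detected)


Syndrome = XOR of all bits = 0 XOR 1 XOR 0 XOR 1 XOR 0 XOR 0 XOR 0 XOR 1 XOR 0 XOR 1 XOR 1 XOR 1 XOR 1 XOR 1 XOR 1 XOR 0 XOR 0 XOR 1 XOR 0 XOR 0 XOR 0 XOR 0 = 0

0


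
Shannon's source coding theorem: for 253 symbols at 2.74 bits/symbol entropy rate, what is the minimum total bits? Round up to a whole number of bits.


Minimum bits >= n * H = 253 * 2.74 = 693.22, rounded up to a whole number of bits = 694

694 bits


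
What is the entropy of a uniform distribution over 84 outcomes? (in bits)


H = log2(n) = log2(84) = 6.3923

6.3923 bits


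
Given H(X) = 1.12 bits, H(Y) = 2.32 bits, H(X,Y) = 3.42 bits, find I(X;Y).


I(X;Y) = H(X) + H(Y) - H(X,Y) = 1.12 + 2.32 - 3.42 = 0.02

0.02 bits


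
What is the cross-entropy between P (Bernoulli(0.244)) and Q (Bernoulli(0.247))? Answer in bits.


H(P,Q) = -p*log2(q) - (1-p)*log2(1-q). -0.244*log2(0.247) = 0.492250; -0.756*log2(0.753) = 0.309414. H(P,Q) = 0.492250 + 0.309414 = 0.8017

0.8017 bits


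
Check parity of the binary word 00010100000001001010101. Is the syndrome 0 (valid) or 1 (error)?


Syndrome = XOR of all bits = 0 XOR 0 XOR 0 XOR 1 XOR 0 XOR 1 XOR 0 XOR 0 XOR 0 XOR 0 XOR 0 XOR 0 XOR 0 XOR 1 XOR 0 XOR 0 XOR 1 XOR 0 XOR 1 XOR 0 XOR 1 XOR 0 XOR 1 = 1

1


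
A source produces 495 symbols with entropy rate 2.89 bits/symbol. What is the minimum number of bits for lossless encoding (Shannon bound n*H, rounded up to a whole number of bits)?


Minimum bits >= n * H = 495 * 2.89 = 1430.55, rounded up to a whole number of bits = 1431

1431 bits


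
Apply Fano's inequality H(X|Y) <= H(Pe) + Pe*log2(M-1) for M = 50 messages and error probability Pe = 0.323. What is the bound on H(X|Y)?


H(Pe) = -Pe*log2(Pe) - (1-Pe)*log2(1-Pe) = -0.323*log2(0.323) - 0.677*log2(0.677) = 0.526617 + 0.380997 = 0.9076. Pe*log2(M-1) = 0.323*log2(49) = 1.813551. Bound = H(Pe) + Pe*log2(M-1) = 0.526617 + 0.380997 + 1.813551 = 2.7212

2.7212 bits


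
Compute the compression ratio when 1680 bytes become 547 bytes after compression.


Ratio = original / compressed = 1680 / 547 = 3.0713

3.0713


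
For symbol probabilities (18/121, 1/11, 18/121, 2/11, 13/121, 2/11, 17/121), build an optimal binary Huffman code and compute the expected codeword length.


Huffman construction (repeatedly merge the two least-probable nodes; each merge adds 1 bit to every symbol beneath it): 1/11 + 13/121 = 24/121; 17/121 + 18/121 = 35/121; 18/121 + 2/11 = 40/121; 2/11 + 24/121 = 46/121; 35/121 + 40/121 = 75/121; 46/121 + 75/121 = 1. Resulting codeword lengths (in the order the probabilities were given): (3, 3, 3, 3, 3, 2, 3). L_avg = sum(p_i * l_i) = 18/121*3 + 1/11*3 + 18/121*3 + 2/11*3 + 13/121*3 + 2/11*2 + 17/121*3 = 31/11 = 2.8182

2.8182 bits


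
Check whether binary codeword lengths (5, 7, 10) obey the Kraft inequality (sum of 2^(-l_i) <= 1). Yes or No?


Kraft sum = sum(2^(-l_i)) = 0.04, need <= 1. Result: satisfied (a binary prefix-free code with these lengths exists)

Yes


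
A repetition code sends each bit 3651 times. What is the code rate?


Rate = k/n = 1/3651

1/3651


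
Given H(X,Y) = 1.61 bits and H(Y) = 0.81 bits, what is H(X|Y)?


H(X|Y) = H(X,Y) - H(Y) = 1.61 - 0.81 = 0.8

0.8 bits


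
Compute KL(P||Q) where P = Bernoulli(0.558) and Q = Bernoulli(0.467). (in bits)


KL = p*log2(p/q) + (1-p)*log2((1-p)/(1-q)) = 0.558*log2(0.558/0.467) + 0.442*log2(0.442/0.533) = 0.0239

0.0239 bits


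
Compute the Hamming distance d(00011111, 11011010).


Count differing positions: ^ ^ . . . ^ . ^ = 4 differences

4


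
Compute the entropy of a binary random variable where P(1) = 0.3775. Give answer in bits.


H = -p*log2(p) - (1-p)*log2(1-p). -0.3775*log2(0.3775) = 0.530558; -0.6225*log2(0.6225) = 0.425699. H = 0.530558 + 0.425699 = 0.9563

0.9563 bits


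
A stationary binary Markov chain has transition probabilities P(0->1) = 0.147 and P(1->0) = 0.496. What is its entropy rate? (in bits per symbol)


Stationary distribution: pi_0 = p10/(p01+p10) = 0.7714, pi_1 = 0.2286. Entropy rate H' = pi_0*H(p01) + pi_1*H(p10) = 0.7714*0.6023 + 0.2286*1.0 = 0.6932

0.6932 bits/symbol


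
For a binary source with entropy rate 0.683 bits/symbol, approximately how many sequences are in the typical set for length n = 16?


log2|A_typical| = nH = 16 * 0.683 = 10.928, so |A_typical| ~ 2^10.928 = 1.948e+03

1.948e+03


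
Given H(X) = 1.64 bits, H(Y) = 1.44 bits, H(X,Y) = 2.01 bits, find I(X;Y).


I(X;Y) = H(X) + H(Y) - H(X,Y) = 1.64 + 1.44 - 2.01 = 1.07

1.07 bits


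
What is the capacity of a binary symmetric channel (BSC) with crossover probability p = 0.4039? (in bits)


H(p) = -p*log2(p) - (1-p)*log2(1-p) = -0.4039*log2(0.4039) - 0.5961*log2(0.5961) = 0.528273 + 0.444913 = 0.9732. C = 1 - H(p) = 1 - 0.9732 = 0.0268

0.0268 bits


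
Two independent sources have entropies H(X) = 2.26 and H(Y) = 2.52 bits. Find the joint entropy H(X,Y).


For independent variables, H(X,Y) = H(X) + H(Y) = 2.26 + 2.52 = 4.78

4.78 bits


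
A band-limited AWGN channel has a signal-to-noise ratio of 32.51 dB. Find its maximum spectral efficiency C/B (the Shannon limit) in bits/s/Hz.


SNR_linear = 10^(32.51/10) = 1782.3788; C/B = log2(1 + SNR_linear) = log2(1 + 1782.3788) = 10.8004

10.8004 bits/s/Hz


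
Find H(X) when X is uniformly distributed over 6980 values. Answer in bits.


H = log2(n) = log2(6980) = 12.769

12.769 bits


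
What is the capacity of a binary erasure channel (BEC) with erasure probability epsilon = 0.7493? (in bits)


C = 1 - epsilon = 1 - 0.7493 = 0.2507

0.2507 bits


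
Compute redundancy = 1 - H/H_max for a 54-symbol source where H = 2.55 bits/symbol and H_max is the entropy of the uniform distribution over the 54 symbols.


H_max = log2(K) = log2(54) = 5.7549 bits/symbol. Redundancy = 1 - H/H_max = 1 - 2.55/5.7549 = 1 - 0.4431 = 0.5569

0.5569


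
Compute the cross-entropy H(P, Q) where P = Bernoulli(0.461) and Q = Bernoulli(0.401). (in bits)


H(P,Q) = -p*log2(q) - (1-p)*log2(1-q). -0.461*log2(0.401) = 0.607748; -0.539*log2(0.599) = 0.398522. H(P,Q) = 0.607748 + 0.398522 = 1.0063

1.0063 bits


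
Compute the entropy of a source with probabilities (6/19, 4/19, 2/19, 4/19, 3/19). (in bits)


H = -sum(p_i * log2(p_i)). Terms: -(6/19)*log2(6/19) = 0.525147; -(4/19)*log2(4/19) = 0.473248; -(2/19)*log2(2/19) = 0.341887; -(4/19)*log2(4/19) = 0.473248; -(3/19)*log2(3/19) = 0.420468. H = 0.525147 + 0.473248 + 0.341887 + 0.473248 + 0.420468 = 2.234

2.234 bits


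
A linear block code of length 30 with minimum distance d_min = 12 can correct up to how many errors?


Correction capability = floor((d-1)/2) = floor((12-1)/2) = 5

5 errors


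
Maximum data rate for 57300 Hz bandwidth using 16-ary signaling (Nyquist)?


Rate = 2 * B * log2(M) = 2 * 57300 * 4.0 = 458400.0

458400.0 bps


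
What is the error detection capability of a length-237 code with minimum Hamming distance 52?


Detection capability = d_min - 1 = 52 - 1 = 51

51 errors


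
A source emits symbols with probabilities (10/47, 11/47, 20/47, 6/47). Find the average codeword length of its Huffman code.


Huffman construction (repeatedly merge the two least-probable nodes; each merge adds 1 bit to every symbol beneath it): 6/47 + 10/47 = 16/47; 11/47 + 16/47 = 27/47; 20/47 + 27/47 = 1. Resulting codeword lengths (in the order the probabilities were given): (3, 2, 1, 3). L_avg = sum(p_i * l_i) = 10/47*3 + 11/47*2 + 20/47*1 + 6/47*3 = 90/47 = 1.9149

1.9149 bits


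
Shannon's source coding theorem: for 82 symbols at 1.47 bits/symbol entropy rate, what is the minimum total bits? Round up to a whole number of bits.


Minimum bits >= n * H = 82 * 1.47 = 120.54, rounded up to a whole number of bits = 121

121 bits


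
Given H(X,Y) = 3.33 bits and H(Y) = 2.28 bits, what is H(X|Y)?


H(X|Y) = H(X,Y) - H(Y) = 3.33 - 2.28 = 1.05

1.05 bits


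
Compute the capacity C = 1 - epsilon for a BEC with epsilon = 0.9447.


C = 1 - epsilon = 1 - 0.9447 = 0.0553

0.0553 bits


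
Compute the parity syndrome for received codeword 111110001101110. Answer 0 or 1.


Syndrome = XOR of all bits = 1 XOR 1 XOR 1 XOR 1 XOR 1 XOR 0 XOR 0 XOR 0 XOR 1 XOR 1 XOR 0 XOR 1 XOR 1 XOR 1 XOR 0 = 0

0


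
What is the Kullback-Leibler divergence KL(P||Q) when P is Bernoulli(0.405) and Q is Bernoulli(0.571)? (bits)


KL = p*log2(p/q) + (1-p)*log2((1-p)/(1-q)) = 0.405*log2(0.405/0.571) + 0.595*log2(0.595/0.429) = 0.0801

0.0801 bits


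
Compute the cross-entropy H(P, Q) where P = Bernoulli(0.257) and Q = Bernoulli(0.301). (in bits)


H(P,Q) = -p*log2(q) - (1-p)*log2(1-q). -0.257*log2(0.301) = 0.445166; -0.743*log2(0.699) = 0.383860. H(P,Q) = 0.445166 + 0.383860 = 0.829

0.829 bits


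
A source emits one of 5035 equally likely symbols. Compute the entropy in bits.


H = log2(n) = log2(5035) = 12.2978

12.2978 bits


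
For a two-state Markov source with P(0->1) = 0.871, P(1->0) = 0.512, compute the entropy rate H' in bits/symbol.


Stationary distribution: pi_0 = p10/(p01+p10) = 0.3702, pi_1 = 0.6298. Entropy rate H' = pi_0*H(p01) + pi_1*H(p10) = 0.3702*0.5547 + 0.6298*0.9996 = 0.8349

0.8349 bits/symbol


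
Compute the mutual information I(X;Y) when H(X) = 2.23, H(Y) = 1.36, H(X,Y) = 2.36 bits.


I(X;Y) = H(X) + H(Y) - H(X,Y) = 2.23 + 1.36 - 2.36 = 1.23

1.23 bits


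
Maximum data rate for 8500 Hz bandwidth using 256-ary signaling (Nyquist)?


Rate = 2 * B * log2(M) = 2 * 8500 * 8.0 = 136000.0

136000.0 bps


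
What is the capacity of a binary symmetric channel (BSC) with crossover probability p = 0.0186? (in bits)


H(p) = -p*log2(p) - (1-p)*log2(1-p) = -0.0186*log2(0.0186) - 0.9814*log2(0.9814) = 0.106923 + 0.026583 = 0.1335. C = 1 - H(p) = 1 - 0.1335 = 0.8665

0.8665 bits


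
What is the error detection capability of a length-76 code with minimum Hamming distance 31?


Detection capability = d_min - 1 = 31 - 1 = 30

30 errors


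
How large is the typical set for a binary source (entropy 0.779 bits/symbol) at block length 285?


log2|A_typical| = nH = 285 * 0.779 = 222.015, so |A_typical| ~ 2^222.015 = 6.810e+66

6.810e+66


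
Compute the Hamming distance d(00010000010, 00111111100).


Count differing positions: . . ^ . ^ ^ ^ ^ ^ ^ . = 7 differences

7


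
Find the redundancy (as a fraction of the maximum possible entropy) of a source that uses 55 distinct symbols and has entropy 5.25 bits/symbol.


H_max = log2(K) = log2(55) = 5.7814 bits/symbol. Redundancy = 1 - H/H_max = 1 - 5.25/5.7814 = 1 - 0.9081 = 0.0919

0.0919


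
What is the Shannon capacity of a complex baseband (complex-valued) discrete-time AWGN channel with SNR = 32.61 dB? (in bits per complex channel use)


SNR_linear = 10^(32.61/10) = 1823.8957; C = log2(1 + SNR_linear) = log2(1 + 1823.8957) = 10.8336

10.8336 bits/channel use


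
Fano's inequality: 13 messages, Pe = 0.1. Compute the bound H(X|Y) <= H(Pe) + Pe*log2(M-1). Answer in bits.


H(Pe) = -Pe*log2(Pe) - (1-Pe)*log2(1-Pe) = -0.1*log2(0.1) - 0.9*log2(0.9) = 0.332193 + 0.136803 = 0.469. Pe*log2(M-1) = 0.1*log2(12) = 0.358496. Bound = H(Pe) + Pe*log2(M-1) = 0.332193 + 0.136803 + 0.358496 = 0.8275

0.8275 bits


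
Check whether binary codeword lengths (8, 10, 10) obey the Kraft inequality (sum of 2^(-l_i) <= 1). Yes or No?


Kraft sum = sum(2^(-l_i)) = 0.0059, need <= 1. Result: satisfied (a binary prefix-free code with these lengths exists)

Yes


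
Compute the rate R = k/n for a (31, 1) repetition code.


Rate = k/n = 1/31

1/31


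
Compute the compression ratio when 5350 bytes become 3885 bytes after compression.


Ratio = original / compressed = 5350 / 3885 = 1.3771

1.3771


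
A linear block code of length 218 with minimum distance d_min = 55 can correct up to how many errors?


Correction capability = floor((d-1)/2) = floor((55-1)/2) = 27

27 errors


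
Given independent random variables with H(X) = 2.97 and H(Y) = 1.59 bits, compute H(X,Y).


For independent variables, H(X,Y) = H(X) + H(Y) = 2.97 + 1.59 = 4.56

4.56 bits


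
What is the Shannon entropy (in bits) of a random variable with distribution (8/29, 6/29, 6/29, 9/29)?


H = -sum(p_i * log2(p_i)). Terms: -(8/29)*log2(8/29) = 0.512546; -(6/29)*log2(6/29) = 0.470280; -(6/29)*log2(6/29) = 0.470280; -(9/29)*log2(9/29) = 0.523879. H = 0.512546 + 0.470280 + 0.470280 + 0.523879 = 1.977

1.977 bits


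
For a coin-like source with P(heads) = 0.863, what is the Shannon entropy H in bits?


H = -p*log2(p) - (1-p)*log2(1-p). -0.863*log2(0.863) = 0.183446; -0.137*log2(0.137) = 0.392882. H = 0.183446 + 0.392882 = 0.5763

0.5763 bits


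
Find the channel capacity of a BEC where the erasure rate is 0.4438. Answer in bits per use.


C = 1 - epsilon = 1 - 0.4438 = 0.5562

0.5562 bits


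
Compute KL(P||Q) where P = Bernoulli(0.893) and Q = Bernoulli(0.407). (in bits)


KL = p*log2(p/q) + (1-p)*log2((1-p)/(1-q)) = 0.893*log2(0.893/0.407) + 0.107*log2(0.107/0.593) = 0.748

0.748 bits


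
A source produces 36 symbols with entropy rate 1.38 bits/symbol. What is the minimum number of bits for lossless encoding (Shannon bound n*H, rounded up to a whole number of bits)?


Minimum bits >= n * H = 36 * 1.38 = 49.68, rounded up to a whole number of bits = 50

50 bits


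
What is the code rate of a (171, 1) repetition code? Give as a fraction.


Rate = k/n = 1/171

1/171


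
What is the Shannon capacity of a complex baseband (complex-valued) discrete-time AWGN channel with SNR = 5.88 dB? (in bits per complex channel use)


SNR_linear = 10^(5.88/10) = 3.8726; C = log2(1 + SNR_linear) = log2(1 + 3.8726) = 2.2847

2.2847 bits/channel use


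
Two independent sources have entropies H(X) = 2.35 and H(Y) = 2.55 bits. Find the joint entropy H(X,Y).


For independent variables, H(X,Y) = H(X) + H(Y) = 2.35 + 2.55 = 4.9

4.9 bits


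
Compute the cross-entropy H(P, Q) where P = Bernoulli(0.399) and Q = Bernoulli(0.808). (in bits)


H(P,Q) = -p*log2(q) - (1-p)*log2(1-q). -0.399*log2(0.808) = 0.122722; -0.601*log2(0.192) = 1.430874. H(P,Q) = 0.122722 + 1.430874 = 1.5536

1.5536 bits


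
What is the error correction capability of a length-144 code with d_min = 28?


Correction capability = floor((d-1)/2) = floor((28-1)/2) = 13

13 errors


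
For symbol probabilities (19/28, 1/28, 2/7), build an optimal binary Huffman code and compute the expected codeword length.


Huffman construction (repeatedly merge the two least-probable nodes; each merge adds 1 bit to every symbol beneath it): 1/28 + 2/7 = 9/28; 9/28 + 19/28 = 1. Resulting codeword lengths (in the order the probabilities were given): (1, 2, 2). L_avg = sum(p_i * l_i) = 19/28*1 + 1/28*2 + 2/7*2 = 37/28 = 1.3214

1.3214 bits


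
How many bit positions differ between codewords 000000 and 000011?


Count differing positions: . . . . ^ ^ = 2 differences

2


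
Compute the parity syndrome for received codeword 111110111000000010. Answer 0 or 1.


Syndrome = XOR of all bits = 1 XOR 1 XOR 1 XOR 1 XOR 1 XOR 0 XOR 1 XOR 1 XOR 1 XOR 0 XOR 0 XOR 0 XOR 0 XOR 0 XOR 0 XOR 0 XOR 1 XOR 0 = 1

1


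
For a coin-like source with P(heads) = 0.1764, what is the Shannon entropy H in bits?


H = -p*log2(p) - (1-p)*log2(1-p). -0.1764*log2(0.1764) = 0.441543; -0.8236*log2(0.8236) = 0.230595. H = 0.441543 + 0.230595 = 0.6721

0.6721 bits


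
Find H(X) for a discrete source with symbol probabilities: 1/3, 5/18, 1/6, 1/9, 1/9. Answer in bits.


H = -sum(p_i * log2(p_i)). Terms: -(1/3)*log2(1/3) = 0.528321; -(5/18)*log2(5/18) = 0.513332; -(1/6)*log2(1/6) = 0.430827; -(1/9)*log2(1/9) = 0.352214; -(1/9)*log2(1/9) = 0.352214. H = 0.528321 + 0.513332 + 0.430827 + 0.352214 + 0.352214 = 2.1769

2.1769 bits


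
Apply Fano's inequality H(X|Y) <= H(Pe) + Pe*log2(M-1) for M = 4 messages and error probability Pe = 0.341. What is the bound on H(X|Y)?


H(Pe) = -Pe*log2(Pe) - (1-Pe)*log2(1-Pe) = -0.341*log2(0.341) - 0.659*log2(0.659) = 0.529285 + 0.396487 = 0.9258. Pe*log2(M-1) = 0.341*log2(3) = 0.540472. Bound = H(Pe) + Pe*log2(M-1) = 0.529285 + 0.396487 + 0.540472 = 1.4662

1.4662 bits


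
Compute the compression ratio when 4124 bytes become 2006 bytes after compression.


Ratio = original / compressed = 4124 / 2006 = 2.0558

2.0558


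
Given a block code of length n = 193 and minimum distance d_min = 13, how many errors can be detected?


Detection capability = d_min - 1 = 13 - 1 = 12

12 errors


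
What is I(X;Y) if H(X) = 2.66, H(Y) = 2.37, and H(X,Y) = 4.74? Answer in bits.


I(X;Y) = H(X) + H(Y) - H(X,Y) = 2.66 + 2.37 - 4.74 = 0.29

0.29 bits


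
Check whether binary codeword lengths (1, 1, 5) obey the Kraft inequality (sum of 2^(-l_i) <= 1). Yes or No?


Kraft sum = sum(2^(-l_i)) = 1.0312, need <= 1. Result: violated (a binary prefix-free code with these lengths cannot exist)

No


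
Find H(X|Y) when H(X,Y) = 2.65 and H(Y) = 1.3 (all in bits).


H(X|Y) = H(X,Y) - H(Y) = 2.65 - 1.3 = 1.35

1.35 bits


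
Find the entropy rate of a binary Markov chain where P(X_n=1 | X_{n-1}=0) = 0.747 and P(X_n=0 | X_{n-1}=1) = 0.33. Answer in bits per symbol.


Stationary distribution: pi_0 = p10/(p01+p10) = 0.3064, pi_1 = 0.6936. Entropy rate H' = pi_0*H(p01) + pi_1*H(p10) = 0.3064*0.816 + 0.6936*0.9149 = 0.8846

0.8846 bits/symbol


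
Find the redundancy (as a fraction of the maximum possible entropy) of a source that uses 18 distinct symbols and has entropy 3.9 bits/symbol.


H_max = log2(K) = log2(18) = 4.1699 bits/symbol. Redundancy = 1 - H/H_max = 1 - 3.9/4.1699 = 1 - 0.9353 = 0.0647

0.0647


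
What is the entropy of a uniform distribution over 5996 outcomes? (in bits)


H = log2(n) = log2(5996) = 12.5498

12.5498 bits


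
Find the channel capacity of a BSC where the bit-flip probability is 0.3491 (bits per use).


H(p) = -p*log2(p) - (1-p)*log2(1-p) = -0.3491*log2(0.3491) - 0.6509*log2(0.6509) = 0.530034 + 0.403227 = 0.9333. C = 1 - H(p) = 1 - 0.9333 = 0.0667

0.0667 bits


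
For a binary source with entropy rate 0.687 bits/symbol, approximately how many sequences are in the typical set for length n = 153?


log2|A_typical| = nH = 153 * 0.687 = 105.111, so |A_typical| ~ 2^105.111 = 4.381e+31

4.381e+31


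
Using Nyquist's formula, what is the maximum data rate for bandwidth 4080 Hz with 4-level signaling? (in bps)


Rate = 2 * B * log2(M) = 2 * 4080 * 2.0 = 16320.0

16320.0 bps


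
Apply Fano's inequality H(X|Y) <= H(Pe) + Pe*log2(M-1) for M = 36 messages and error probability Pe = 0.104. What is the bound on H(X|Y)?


H(Pe) = -Pe*log2(Pe) - (1-Pe)*log2(1-Pe) = -0.104*log2(0.104) - 0.896*log2(0.896) = 0.339596 + 0.141953 = 0.4815. Pe*log2(M-1) = 0.104*log2(35) = 0.533445. Bound = H(Pe) + Pe*log2(M-1) = 0.339596 + 0.141953 + 0.533445 = 1.015

1.015 bits


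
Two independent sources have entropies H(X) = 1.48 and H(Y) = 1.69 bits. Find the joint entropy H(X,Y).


For independent variables, H(X,Y) = H(X) + H(Y) = 1.48 + 1.69 = 3.17

3.17 bits


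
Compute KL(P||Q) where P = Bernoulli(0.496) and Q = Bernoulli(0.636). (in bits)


KL = p*log2(p/q) + (1-p)*log2((1-p)/(1-q)) = 0.496*log2(0.496/0.636) + 0.504*log2(0.504/0.364) = 0.0587

0.0587 bits


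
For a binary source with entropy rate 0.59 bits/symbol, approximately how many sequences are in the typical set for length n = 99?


log2|A_typical| = nH = 99 * 0.59 = 58.41, so |A_typical| ~ 2^58.41 = 3.830e+17

3.830e+17


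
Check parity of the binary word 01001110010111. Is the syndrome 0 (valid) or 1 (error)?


Syndrome = XOR of all bits = 0 XOR 1 XOR 0 XOR 0 XOR 1 XOR 1 XOR 1 XOR 0 XOR 0 XOR 1 XOR 0 XOR 1 XOR 1 XOR 1 = 0

0


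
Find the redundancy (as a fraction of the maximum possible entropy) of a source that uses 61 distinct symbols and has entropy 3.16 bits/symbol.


H_max = log2(K) = log2(61) = 5.9307 bits/symbol. Redundancy = 1 - H/H_max = 1 - 3.16/5.9307 = 1 - 0.5328 = 0.4672

0.4672


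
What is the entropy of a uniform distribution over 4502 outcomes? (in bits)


H = log2(n) = log2(4502) = 12.1364

12.1364 bits


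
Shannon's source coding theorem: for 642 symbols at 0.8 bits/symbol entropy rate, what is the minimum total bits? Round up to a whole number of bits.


Minimum bits >= n * H = 642 * 0.8 = 513.6, rounded up to a whole number of bits = 514

514 bits


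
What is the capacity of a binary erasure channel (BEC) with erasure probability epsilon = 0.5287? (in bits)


C = 1 - epsilon = 1 - 0.5287 = 0.4713

0.4713 bits


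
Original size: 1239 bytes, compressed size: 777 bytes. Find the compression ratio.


Ratio = original / compressed = 1239 / 777 = 1.5946

1.5946
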